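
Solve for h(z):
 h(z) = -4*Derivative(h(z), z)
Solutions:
 h(z) = C1*exp(-z/4)


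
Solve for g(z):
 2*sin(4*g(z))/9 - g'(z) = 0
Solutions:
 -2*z/9 + log(cos(4*g(z)) - 1)/8 - log(cos(4*g(z)) + 1)/8 = C1


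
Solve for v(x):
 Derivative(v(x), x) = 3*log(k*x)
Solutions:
 v(x) = C1 + 3*x*log(k*x) - 3*x


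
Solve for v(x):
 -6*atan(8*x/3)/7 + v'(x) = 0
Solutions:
 v(x) = C1 + 6*x*atan(8*x/3)/7 - 9*log(64*x^2 + 9)/56


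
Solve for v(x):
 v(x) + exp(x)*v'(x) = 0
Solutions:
 v(x) = C1*exp(exp(-x))


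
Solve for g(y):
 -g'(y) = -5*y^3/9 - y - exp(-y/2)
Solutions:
 g(y) = C1 + 5*y^4/36 + y^2/2 - 2*exp(-y/2)


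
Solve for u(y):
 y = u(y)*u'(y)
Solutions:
 u(y) = -sqrt(C1 + y^2)
 u(y) = sqrt(C1 + y^2)


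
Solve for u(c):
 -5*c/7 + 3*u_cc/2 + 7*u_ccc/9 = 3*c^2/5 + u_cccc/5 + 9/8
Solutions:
 u(c) = C1 + C2*c + C3*exp(c*(35 - sqrt(3655))/18) + C4*exp(c*(35 + sqrt(3655))/18) + c^4/30 + 29*c^3/2835 + 60131*c^2/145800


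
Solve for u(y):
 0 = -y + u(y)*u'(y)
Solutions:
 u(y) = -sqrt(C1 + y^2)
 u(y) = sqrt(C1 + y^2)


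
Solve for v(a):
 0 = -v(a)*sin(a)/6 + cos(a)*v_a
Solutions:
 v(a) = C1/cos(a)^(1/6)


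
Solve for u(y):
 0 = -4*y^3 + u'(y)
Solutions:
 u(y) = C1 + y^4


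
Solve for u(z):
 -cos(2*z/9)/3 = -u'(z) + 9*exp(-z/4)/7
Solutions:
 u(z) = C1 + 3*sin(2*z/9)/2 - 36*exp(-z/4)/7


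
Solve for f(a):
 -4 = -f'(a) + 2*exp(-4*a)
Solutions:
 f(a) = C1 + 4*a - exp(-4*a)/2


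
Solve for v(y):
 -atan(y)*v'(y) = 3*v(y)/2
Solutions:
 v(y) = C1*exp(-3*Integral(1/atan(y), y)/2)


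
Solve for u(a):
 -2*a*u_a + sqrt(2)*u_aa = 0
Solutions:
 u(a) = C1 + C2*erfi(2^(3/4)*a/2)


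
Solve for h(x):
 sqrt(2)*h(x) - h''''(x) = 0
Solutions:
 h(x) = C1*exp(-2^(1/8)*x) + C2*exp(2^(1/8)*x) + C3*sin(2^(1/8)*x) + C4*cos(2^(1/8)*x)


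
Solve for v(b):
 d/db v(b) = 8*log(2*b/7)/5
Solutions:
 v(b) = C1 + 8*b*log(b)/5 - 8*b*log(7)/5 - 8*b/5 + 8*b*log(2)/5


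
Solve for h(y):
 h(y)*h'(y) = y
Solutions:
 h(y) = -sqrt(C1 + y^2)
 h(y) = sqrt(C1 + y^2)


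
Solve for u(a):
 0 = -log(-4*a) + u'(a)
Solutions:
 u(a) = C1 + a*log(-a) + a*(-1 + 2*log(2))


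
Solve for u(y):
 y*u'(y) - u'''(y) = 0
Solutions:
 u(y) = C1 + Integral(C2*airyai(y) + C3*airybi(y), y)


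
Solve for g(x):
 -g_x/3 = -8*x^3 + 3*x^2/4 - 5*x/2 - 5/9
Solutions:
 g(x) = C1 + 6*x^4 - 3*x^3/4 + 15*x^2/4 + 5*x/3


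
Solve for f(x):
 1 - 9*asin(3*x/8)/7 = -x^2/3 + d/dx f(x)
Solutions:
 f(x) = C1 + x^3/9 - 9*x*asin(3*x/8)/7 + x - 3*sqrt(64 - 9*x^2)/7


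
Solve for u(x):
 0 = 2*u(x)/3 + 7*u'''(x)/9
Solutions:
 u(x) = C3*exp(-6^(1/3)*7^(2/3)*x/7) + (C1*sin(2^(1/3)*3^(5/6)*7^(2/3)*x/14) + C2*cos(2^(1/3)*3^(5/6)*7^(2/3)*x/14))*exp(6^(1/3)*7^(2/3)*x/14)


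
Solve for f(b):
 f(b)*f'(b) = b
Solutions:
 f(b) = -sqrt(C1 + b^2)
 f(b) = sqrt(C1 + b^2)


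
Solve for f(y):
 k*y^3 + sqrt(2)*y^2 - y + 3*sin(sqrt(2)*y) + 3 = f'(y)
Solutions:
 f(y) = C1 + k*y^4/4 + sqrt(2)*y^3/3 - y^2/2 + 3*y - 3*sqrt(2)*cos(sqrt(2)*y)/2


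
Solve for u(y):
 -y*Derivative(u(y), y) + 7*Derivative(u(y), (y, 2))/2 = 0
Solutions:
 u(y) = C1 + C2*erfi(sqrt(7)*y/7)


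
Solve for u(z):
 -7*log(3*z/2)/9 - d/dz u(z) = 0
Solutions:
 u(z) = C1 - 7*z*log(z)/9 - 7*z*log(3)/9 + 7*z*log(2)/9 + 7*z/9


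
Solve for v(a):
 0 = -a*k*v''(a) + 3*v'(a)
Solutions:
 v(a) = C1 + a^(((re(k) + 3)*re(k) + im(k)^2)/(re(k)^2 + im(k)^2))*(C2*sin(3*log(a)*Abs(im(k))/(re(k)^2 + im(k)^2)) + C3*cos(3*log(a)*im(k)/(re(k)^2 + im(k)^2)))


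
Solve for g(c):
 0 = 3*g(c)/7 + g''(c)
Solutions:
 g(c) = C1*sin(sqrt(21)*c/7) + C2*cos(sqrt(21)*c/7)


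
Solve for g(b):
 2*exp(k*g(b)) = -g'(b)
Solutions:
 g(b) = Piecewise((log(1/(C1*k + 2*b*k))/k, Ne(k, 0)), (nan, True))
 g(b) = Piecewise((C1 - 2*b, Eq(k, 0)), (nan, True))


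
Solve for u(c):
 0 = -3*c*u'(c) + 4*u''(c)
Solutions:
 u(c) = C1 + C2*erfi(sqrt(6)*c/4)


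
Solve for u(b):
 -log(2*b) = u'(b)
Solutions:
 u(b) = C1 - b*log(b) - b*log(2) + b


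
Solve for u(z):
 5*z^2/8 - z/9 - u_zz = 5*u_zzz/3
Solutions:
 u(z) = C1 + C2*z + C3*exp(-3*z/5) + 5*z^4/96 - 79*z^3/216 + 395*z^2/216


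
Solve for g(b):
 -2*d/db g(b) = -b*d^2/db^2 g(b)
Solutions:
 g(b) = C1 + C2*b^3


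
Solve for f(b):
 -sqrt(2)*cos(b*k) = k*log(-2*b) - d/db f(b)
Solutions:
 f(b) = C1 + b*k*(log(-b) - 1) + b*k*log(2) + sqrt(2)*Piecewise((sin(b*k)/k, Ne(k, 0)), (b, True))


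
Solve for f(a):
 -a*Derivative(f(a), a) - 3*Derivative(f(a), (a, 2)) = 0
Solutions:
 f(a) = C1 + C2*erf(sqrt(6)*a/6)


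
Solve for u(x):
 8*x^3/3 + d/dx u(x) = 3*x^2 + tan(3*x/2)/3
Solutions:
 u(x) = C1 - 2*x^4/3 + x^3 - 2*log(cos(3*x/2))/9


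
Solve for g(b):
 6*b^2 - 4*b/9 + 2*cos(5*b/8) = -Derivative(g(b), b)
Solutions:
 g(b) = C1 - 2*b^3 + 2*b^2/9 - 16*sin(5*b/8)/5


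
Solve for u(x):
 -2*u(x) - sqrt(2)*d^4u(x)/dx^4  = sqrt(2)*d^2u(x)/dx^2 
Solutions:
 u(x) = (C1*sin(2^(1/8)*x*cos(atan(sqrt(-1 + 4*sqrt(2)))/2)) + C2*cos(2^(1/8)*x*cos(atan(sqrt(-1 + 4*sqrt(2)))/2)))*exp(-2^(1/8)*x*sin(atan(sqrt(-1 + 4*sqrt(2)))/2)) + (C3*sin(2^(1/8)*x*cos(atan(sqrt(-1 + 4*sqrt(2)))/2)) + C4*cos(2^(1/8)*x*cos(atan(sqrt(-1 + 4*sqrt(2)))/2)))*exp(2^(1/8)*x*sin(atan(sqrt(-1 + 4*sqrt(2)))/2))


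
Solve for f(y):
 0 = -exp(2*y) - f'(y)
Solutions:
 f(y) = C1 - exp(2*y)/2


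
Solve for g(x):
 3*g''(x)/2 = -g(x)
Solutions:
 g(x) = C1*sin(sqrt(6)*x/3) + C2*cos(sqrt(6)*x/3)


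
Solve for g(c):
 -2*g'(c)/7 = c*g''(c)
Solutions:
 g(c) = C1 + C2*c^(5/7)


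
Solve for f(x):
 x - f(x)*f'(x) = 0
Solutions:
 f(x) = -sqrt(C1 + x^2)
 f(x) = sqrt(C1 + x^2)


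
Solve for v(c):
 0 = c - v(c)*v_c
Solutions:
 v(c) = -sqrt(C1 + c^2)
 v(c) = sqrt(C1 + c^2)


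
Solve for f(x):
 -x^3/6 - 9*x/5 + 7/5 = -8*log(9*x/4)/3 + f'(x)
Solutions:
 f(x) = C1 - x^4/24 - 9*x^2/10 + 8*x*log(x)/3 - 16*x*log(2)/3 - 19*x/15 + 16*x*log(3)/3


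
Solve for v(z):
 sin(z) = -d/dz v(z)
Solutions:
 v(z) = C1 + cos(z)


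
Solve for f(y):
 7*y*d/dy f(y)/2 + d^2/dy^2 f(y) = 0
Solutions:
 f(y) = C1 + C2*erf(sqrt(7)*y/2)


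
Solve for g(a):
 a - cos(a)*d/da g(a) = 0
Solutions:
 g(a) = C1 + Integral(a/cos(a), a)


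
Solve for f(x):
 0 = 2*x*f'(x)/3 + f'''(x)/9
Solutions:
 f(x) = C1 + Integral(C2*airyai(-6^(1/3)*x) + C3*airybi(-6^(1/3)*x), x)


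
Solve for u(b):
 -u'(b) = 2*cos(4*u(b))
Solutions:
 u(b) = -asin((C1 + exp(16*b))/(C1 - exp(16*b)))/4 + pi/4
 u(b) = asin((C1 + exp(16*b))/(C1 - exp(16*b)))/4


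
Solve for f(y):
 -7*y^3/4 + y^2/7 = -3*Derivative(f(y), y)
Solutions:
 f(y) = C1 + 7*y^4/48 - y^3/63


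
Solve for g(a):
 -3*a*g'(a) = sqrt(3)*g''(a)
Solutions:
 g(a) = C1 + C2*erf(sqrt(2)*3^(1/4)*a/2)


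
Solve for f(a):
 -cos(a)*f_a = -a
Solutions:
 f(a) = C1 + Integral(a/cos(a), a)


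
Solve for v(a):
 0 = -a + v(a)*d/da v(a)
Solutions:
 v(a) = -sqrt(C1 + a^2)
 v(a) = sqrt(C1 + a^2)


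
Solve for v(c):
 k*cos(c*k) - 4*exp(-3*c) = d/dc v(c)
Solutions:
 v(c) = C1 + sin(c*k) + 4*exp(-3*c)/3


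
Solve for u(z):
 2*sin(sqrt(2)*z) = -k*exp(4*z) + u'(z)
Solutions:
 u(z) = C1 + k*exp(4*z)/4 - sqrt(2)*cos(sqrt(2)*z)


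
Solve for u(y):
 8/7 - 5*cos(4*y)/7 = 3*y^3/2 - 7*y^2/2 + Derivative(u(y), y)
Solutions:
 u(y) = C1 - 3*y^4/8 + 7*y^3/6 + 8*y/7 - 5*sin(4*y)/28


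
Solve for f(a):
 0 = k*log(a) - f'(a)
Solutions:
 f(a) = C1 + a*k*log(a) - a*k


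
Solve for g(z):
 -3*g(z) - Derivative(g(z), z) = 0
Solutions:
 g(z) = C1*exp(-3*z)


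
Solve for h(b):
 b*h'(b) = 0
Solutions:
 h(b) = C1


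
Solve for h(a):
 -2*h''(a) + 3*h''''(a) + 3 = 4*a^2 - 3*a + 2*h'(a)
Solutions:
 h(a) = C1 + C2*exp(-a*(2/(sqrt(73) + 9)^(1/3) + (sqrt(73) + 9)^(1/3))/6)*sin(sqrt(3)*a*(-(sqrt(73) + 9)^(1/3) + 2/(sqrt(73) + 9)^(1/3))/6) + C3*exp(-a*(2/(sqrt(73) + 9)^(1/3) + (sqrt(73) + 9)^(1/3))/6)*cos(sqrt(3)*a*(-(sqrt(73) + 9)^(1/3) + 2/(sqrt(73) + 9)^(1/3))/6) + C4*exp(a*(2/(sqrt(73) + 9)^(1/3) + (sqrt(73) + 9)^(1/3))/3) - 2*a^3/3 + 11*a^2/4 - 4*a


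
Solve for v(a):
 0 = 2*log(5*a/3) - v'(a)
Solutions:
 v(a) = C1 + 2*a*log(a) - 2*a + a*log(25/9)


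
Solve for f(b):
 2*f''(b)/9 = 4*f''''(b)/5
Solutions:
 f(b) = C1 + C2*b + C3*exp(-sqrt(10)*b/6) + C4*exp(sqrt(10)*b/6)


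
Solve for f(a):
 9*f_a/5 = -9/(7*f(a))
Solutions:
 f(a) = -sqrt(C1 - 70*a)/7
 f(a) = sqrt(C1 - 70*a)/7


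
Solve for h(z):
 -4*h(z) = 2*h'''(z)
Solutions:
 h(z) = C3*exp(-2^(1/3)*z) + (C1*sin(2^(1/3)*sqrt(3)*z/2) + C2*cos(2^(1/3)*sqrt(3)*z/2))*exp(2^(1/3)*z/2)


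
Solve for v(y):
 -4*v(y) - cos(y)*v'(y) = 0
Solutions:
 v(y) = C1*(sin(y)^2 - 2*sin(y) + 1)/(sin(y)^2 + 2*sin(y) + 1)


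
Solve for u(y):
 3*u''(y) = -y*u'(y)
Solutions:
 u(y) = C1 + C2*erf(sqrt(6)*y/6)


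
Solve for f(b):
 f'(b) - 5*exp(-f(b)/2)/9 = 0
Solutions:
 f(b) = 2*log(C1 + 5*b/18)


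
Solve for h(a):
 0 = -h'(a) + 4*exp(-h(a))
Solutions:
 h(a) = log(C1 + 4*a)


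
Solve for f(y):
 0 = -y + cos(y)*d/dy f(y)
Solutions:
 f(y) = C1 + Integral(y/cos(y), y)


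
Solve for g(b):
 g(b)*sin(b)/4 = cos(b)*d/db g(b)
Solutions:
 g(b) = C1/cos(b)^(1/4)


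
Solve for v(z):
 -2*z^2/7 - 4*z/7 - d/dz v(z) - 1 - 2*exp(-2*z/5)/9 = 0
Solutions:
 v(z) = C1 - 2*z^3/21 - 2*z^2/7 - z + 5*exp(-2*z/5)/9


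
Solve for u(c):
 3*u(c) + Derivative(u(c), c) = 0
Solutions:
 u(c) = C1*exp(-3*c)


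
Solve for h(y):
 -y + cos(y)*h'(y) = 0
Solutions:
 h(y) = C1 + Integral(y/cos(y), y)


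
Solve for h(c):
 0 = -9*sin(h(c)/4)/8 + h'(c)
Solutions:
 -9*c/8 + 2*log(cos(h(c)/4) - 1) - 2*log(cos(h(c)/4) + 1) = C1


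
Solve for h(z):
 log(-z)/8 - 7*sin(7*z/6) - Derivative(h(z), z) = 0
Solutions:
 h(z) = C1 + z*log(-z)/8 - z/8 + 6*cos(7*z/6)


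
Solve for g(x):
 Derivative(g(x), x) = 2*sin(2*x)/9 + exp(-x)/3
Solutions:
 g(x) = C1 - cos(2*x)/9 - exp(-x)/3


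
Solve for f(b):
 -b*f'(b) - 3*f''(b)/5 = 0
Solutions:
 f(b) = C1 + C2*erf(sqrt(30)*b/6)


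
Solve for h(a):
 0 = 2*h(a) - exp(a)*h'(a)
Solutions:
 h(a) = C1*exp(-2*exp(-a))


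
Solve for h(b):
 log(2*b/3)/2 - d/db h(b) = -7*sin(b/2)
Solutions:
 h(b) = C1 + b*log(b)/2 - b*log(3) - b/2 + b*log(6)/2 - 14*cos(b/2)


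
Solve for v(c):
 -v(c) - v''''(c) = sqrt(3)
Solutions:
 v(c) = (C1*sin(sqrt(2)*c/2) + C2*cos(sqrt(2)*c/2))*exp(-sqrt(2)*c/2) + (C3*sin(sqrt(2)*c/2) + C4*cos(sqrt(2)*c/2))*exp(sqrt(2)*c/2) - sqrt(3)


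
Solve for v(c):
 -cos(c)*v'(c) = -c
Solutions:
 v(c) = C1 + Integral(c/cos(c), c)


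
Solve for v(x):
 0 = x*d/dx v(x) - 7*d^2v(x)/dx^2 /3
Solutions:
 v(x) = C1 + C2*erfi(sqrt(42)*x/14)


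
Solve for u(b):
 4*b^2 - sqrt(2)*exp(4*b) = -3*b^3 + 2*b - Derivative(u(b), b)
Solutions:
 u(b) = C1 - 3*b^4/4 - 4*b^3/3 + b^2 + sqrt(2)*exp(4*b)/4


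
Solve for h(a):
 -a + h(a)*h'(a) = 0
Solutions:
 h(a) = -sqrt(C1 + a^2)
 h(a) = sqrt(C1 + a^2)


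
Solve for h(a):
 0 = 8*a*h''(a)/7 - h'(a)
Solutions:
 h(a) = C1 + C2*a^(15/8)


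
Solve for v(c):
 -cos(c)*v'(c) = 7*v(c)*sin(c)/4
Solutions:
 v(c) = C1*cos(c)^(7/4)


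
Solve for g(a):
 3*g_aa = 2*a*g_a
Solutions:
 g(a) = C1 + C2*erfi(sqrt(3)*a/3)


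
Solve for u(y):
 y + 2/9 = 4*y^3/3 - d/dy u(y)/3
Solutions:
 u(y) = C1 + y^4 - 3*y^2/2 - 2*y/3


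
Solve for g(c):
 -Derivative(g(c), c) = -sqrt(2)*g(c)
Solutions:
 g(c) = C1*exp(sqrt(2)*c)


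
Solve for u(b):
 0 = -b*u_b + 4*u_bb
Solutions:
 u(b) = C1 + C2*erfi(sqrt(2)*b/4)


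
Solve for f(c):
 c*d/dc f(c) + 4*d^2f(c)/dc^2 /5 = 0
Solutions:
 f(c) = C1 + C2*erf(sqrt(10)*c/4)


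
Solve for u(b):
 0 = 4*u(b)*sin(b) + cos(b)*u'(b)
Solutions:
 u(b) = C1*cos(b)^4


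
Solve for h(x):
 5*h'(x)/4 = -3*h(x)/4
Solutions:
 h(x) = C1*exp(-3*x/5)


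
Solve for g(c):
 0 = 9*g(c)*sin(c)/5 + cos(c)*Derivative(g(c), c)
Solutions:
 g(c) = C1*cos(c)^(9/5)


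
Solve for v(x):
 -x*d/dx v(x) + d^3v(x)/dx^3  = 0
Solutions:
 v(x) = C1 + Integral(C2*airyai(x) + C3*airybi(x), x)


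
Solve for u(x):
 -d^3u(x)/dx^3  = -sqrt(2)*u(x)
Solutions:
 u(x) = C3*exp(2^(1/6)*x) + (C1*sin(2^(1/6)*sqrt(3)*x/2) + C2*cos(2^(1/6)*sqrt(3)*x/2))*exp(-2^(1/6)*x/2)


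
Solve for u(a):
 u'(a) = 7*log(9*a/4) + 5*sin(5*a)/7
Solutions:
 u(a) = C1 + 7*a*log(a) - 14*a*log(2) - 7*a + 14*a*log(3) - cos(5*a)/7


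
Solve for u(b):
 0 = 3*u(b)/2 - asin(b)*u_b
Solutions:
 u(b) = C1*exp(3*Integral(1/asin(b), b)/2)


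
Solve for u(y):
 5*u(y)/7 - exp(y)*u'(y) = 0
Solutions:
 u(y) = C1*exp(-5*exp(-y)/7)


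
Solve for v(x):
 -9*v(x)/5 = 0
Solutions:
 v(x) = 0


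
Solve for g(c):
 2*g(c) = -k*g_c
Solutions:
 g(c) = C1*exp(-2*c/k)


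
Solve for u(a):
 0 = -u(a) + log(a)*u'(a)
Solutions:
 u(a) = C1*exp(li(a))


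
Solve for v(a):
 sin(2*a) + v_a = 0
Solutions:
 v(a) = C1 + cos(2*a)/2


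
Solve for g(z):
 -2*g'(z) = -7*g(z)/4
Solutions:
 g(z) = C1*exp(7*z/8)


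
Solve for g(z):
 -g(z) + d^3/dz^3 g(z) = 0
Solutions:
 g(z) = C3*exp(z) + (C1*sin(sqrt(3)*z/2) + C2*cos(sqrt(3)*z/2))*exp(-z/2)


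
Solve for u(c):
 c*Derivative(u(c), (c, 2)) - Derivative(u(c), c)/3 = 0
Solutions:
 u(c) = C1 + C2*c^(4/3)


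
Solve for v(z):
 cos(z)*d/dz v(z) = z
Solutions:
 v(z) = C1 + Integral(z/cos(z), z)


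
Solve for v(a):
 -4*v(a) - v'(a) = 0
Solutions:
 v(a) = C1*exp(-4*a)


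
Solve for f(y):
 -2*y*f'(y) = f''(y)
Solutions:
 f(y) = C1 + C2*erf(y)


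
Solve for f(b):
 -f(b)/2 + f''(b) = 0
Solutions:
 f(b) = C1*exp(-sqrt(2)*b/2) + C2*exp(sqrt(2)*b/2)


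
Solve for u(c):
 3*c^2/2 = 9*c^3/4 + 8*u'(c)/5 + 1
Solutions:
 u(c) = C1 - 45*c^4/128 + 5*c^3/16 - 5*c/8


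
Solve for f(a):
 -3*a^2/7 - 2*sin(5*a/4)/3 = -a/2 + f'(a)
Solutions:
 f(a) = C1 - a^3/7 + a^2/4 + 8*cos(5*a/4)/15


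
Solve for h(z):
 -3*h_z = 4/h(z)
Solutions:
 h(z) = -sqrt(C1 - 24*z)/3
 h(z) = sqrt(C1 - 24*z)/3


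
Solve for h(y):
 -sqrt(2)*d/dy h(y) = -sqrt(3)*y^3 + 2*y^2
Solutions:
 h(y) = C1 + sqrt(6)*y^4/8 - sqrt(2)*y^3/3


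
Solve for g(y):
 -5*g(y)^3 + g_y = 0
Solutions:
 g(y) = -sqrt(2)*sqrt(-1/(C1 + 5*y))/2
 g(y) = sqrt(2)*sqrt(-1/(C1 + 5*y))/2


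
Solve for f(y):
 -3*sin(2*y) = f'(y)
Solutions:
 f(y) = C1 + 3*cos(2*y)/2


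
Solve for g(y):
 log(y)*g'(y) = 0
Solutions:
 g(y) = C1


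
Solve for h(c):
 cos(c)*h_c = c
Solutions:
 h(c) = C1 + Integral(c/cos(c), c)


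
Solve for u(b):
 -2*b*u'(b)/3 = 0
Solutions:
 u(b) = C1


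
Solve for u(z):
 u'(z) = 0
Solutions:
 u(z) = C1


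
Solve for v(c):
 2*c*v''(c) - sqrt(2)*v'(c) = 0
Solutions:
 v(c) = C1 + C2*c^(sqrt(2)/2 + 1)


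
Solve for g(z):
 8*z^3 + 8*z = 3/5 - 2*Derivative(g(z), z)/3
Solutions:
 g(z) = C1 - 3*z^4 - 6*z^2 + 9*z/10


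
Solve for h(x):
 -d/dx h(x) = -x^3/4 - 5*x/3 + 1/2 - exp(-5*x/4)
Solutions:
 h(x) = C1 + x^4/16 + 5*x^2/6 - x/2 - 4*exp(-5*x/4)/5


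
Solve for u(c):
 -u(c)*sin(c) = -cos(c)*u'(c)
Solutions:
 u(c) = C1/cos(c)


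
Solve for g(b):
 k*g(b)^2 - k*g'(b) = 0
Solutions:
 g(b) = -1/(C1 + b)


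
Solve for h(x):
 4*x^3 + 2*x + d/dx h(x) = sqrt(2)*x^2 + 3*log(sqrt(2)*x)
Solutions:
 h(x) = C1 - x^4 + sqrt(2)*x^3/3 - x^2 + 3*x*log(x) - 3*x + 3*x*log(2)/2


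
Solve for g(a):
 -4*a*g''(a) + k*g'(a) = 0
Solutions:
 g(a) = C1 + a^(re(k)/4 + 1)*(C2*sin(log(a)*Abs(im(k))/4) + C3*cos(log(a)*im(k)/4))


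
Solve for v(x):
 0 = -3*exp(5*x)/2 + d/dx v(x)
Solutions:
 v(x) = C1 + 3*exp(5*x)/10


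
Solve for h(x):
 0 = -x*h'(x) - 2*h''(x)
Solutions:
 h(x) = C1 + C2*erf(x/2)


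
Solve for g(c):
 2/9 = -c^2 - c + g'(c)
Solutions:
 g(c) = C1 + c^3/3 + c^2/2 + 2*c/9


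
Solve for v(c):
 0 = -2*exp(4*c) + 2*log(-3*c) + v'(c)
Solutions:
 v(c) = C1 - 2*c*log(-c) + 2*c*(1 - log(3)) + exp(4*c)/2


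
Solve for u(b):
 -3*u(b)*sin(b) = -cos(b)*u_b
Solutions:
 u(b) = C1/cos(b)^3


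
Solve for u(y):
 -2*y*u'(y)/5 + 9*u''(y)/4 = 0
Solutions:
 u(y) = C1 + C2*erfi(2*sqrt(5)*y/15)


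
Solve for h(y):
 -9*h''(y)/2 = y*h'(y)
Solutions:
 h(y) = C1 + C2*erf(y/3)


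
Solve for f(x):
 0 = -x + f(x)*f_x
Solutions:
 f(x) = -sqrt(C1 + x^2)
 f(x) = sqrt(C1 + x^2)


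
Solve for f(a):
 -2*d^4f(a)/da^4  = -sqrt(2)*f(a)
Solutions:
 f(a) = C1*exp(-2^(7/8)*a/2) + C2*exp(2^(7/8)*a/2) + C3*sin(2^(7/8)*a/2) + C4*cos(2^(7/8)*a/2)


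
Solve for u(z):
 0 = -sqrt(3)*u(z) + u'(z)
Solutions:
 u(z) = C1*exp(sqrt(3)*z)


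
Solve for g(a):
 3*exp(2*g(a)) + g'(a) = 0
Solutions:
 g(a) = log(-sqrt(-1/(C1 - 3*a))) - log(2)/2
 g(a) = log(-1/(C1 - 3*a))/2 - log(2)/2


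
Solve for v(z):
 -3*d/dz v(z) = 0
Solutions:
 v(z) = C1


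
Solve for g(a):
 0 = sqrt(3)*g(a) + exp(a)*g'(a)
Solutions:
 g(a) = C1*exp(sqrt(3)*exp(-a))


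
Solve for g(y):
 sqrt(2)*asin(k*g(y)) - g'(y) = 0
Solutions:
 Integral(1/asin(_y*k), (_y, g(y))) = C1 + sqrt(2)*y


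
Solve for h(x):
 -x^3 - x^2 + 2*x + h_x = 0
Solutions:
 h(x) = C1 + x^4/4 + x^3/3 - x^2


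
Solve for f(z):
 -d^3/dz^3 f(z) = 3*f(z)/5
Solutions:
 f(z) = C3*exp(-3^(1/3)*5^(2/3)*z/5) + (C1*sin(3^(5/6)*5^(2/3)*z/10) + C2*cos(3^(5/6)*5^(2/3)*z/10))*exp(3^(1/3)*5^(2/3)*z/10)


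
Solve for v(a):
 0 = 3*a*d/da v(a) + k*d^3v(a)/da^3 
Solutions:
 v(a) = C1 + Integral(C2*airyai(3^(1/3)*a*(-1/k)^(1/3)) + C3*airybi(3^(1/3)*a*(-1/k)^(1/3)), a)


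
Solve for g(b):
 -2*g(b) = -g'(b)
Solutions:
 g(b) = C1*exp(2*b)


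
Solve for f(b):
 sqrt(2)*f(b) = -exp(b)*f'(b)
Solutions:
 f(b) = C1*exp(sqrt(2)*exp(-b))


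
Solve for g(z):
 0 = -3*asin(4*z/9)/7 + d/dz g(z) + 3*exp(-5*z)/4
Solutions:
 g(z) = C1 + 3*z*asin(4*z/9)/7 + 3*sqrt(81 - 16*z^2)/28 + 3*exp(-5*z)/20


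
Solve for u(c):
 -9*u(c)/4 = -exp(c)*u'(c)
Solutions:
 u(c) = C1*exp(-9*exp(-c)/4)


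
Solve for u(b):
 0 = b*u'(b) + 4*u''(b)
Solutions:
 u(b) = C1 + C2*erf(sqrt(2)*b/4)


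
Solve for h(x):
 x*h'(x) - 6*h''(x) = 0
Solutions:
 h(x) = C1 + C2*erfi(sqrt(3)*x/6)


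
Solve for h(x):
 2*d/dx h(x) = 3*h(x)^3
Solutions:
 h(x) = -sqrt(-1/(C1 + 3*x))
 h(x) = sqrt(-1/(C1 + 3*x))


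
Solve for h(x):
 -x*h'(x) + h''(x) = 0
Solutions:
 h(x) = C1 + C2*erfi(sqrt(2)*x/2)


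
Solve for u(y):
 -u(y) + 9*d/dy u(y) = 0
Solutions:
 u(y) = C1*exp(y/9)


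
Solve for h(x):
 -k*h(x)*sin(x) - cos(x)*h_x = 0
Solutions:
 h(x) = C1*exp(k*log(cos(x)))


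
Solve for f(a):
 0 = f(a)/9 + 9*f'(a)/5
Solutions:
 f(a) = C1*exp(-5*a/81)


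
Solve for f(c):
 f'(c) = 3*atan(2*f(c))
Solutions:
 Integral(1/atan(2*_y), (_y, f(c))) = C1 + 3*c


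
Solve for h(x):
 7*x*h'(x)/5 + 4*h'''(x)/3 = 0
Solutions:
 h(x) = C1 + Integral(C2*airyai(-1050^(1/3)*x/10) + C3*airybi(-1050^(1/3)*x/10), x)


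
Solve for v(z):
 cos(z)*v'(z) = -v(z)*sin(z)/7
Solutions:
 v(z) = C1*cos(z)^(1/7)


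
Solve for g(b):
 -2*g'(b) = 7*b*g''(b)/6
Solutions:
 g(b) = C1 + C2/b^(5/7)


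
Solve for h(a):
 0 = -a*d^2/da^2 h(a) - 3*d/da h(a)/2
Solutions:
 h(a) = C1 + C2/sqrt(a)


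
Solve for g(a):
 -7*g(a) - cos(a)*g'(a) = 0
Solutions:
 g(a) = C1*sqrt(sin(a) - 1)*(sin(a)^3 - 3*sin(a)^2 + 3*sin(a) - 1)/(sqrt(sin(a) + 1)*(sin(a)^3 + 3*sin(a)^2 + 3*sin(a) + 1))


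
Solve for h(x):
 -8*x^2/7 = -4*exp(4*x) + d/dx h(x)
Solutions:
 h(x) = C1 - 8*x^3/21 + exp(4*x)


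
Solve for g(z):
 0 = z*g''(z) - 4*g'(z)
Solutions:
 g(z) = C1 + C2*z^5


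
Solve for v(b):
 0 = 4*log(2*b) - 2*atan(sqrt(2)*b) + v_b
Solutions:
 v(b) = C1 - 4*b*log(b) + 2*b*atan(sqrt(2)*b) - 4*b*log(2) + 4*b - sqrt(2)*log(2*b^2 + 1)/2


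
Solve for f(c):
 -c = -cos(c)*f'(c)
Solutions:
 f(c) = C1 + Integral(c/cos(c), c)


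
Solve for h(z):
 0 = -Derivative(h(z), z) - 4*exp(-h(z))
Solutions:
 h(z) = log(C1 - 4*z)


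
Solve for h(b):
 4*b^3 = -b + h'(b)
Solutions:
 h(b) = C1 + b^4 + b^2/2


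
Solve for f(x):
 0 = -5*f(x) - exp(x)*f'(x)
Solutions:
 f(x) = C1*exp(5*exp(-x))


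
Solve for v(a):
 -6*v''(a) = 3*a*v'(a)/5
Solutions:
 v(a) = C1 + C2*erf(sqrt(5)*a/10)


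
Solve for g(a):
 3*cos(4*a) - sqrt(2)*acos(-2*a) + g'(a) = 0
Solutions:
 g(a) = C1 + sqrt(2)*(a*acos(-2*a) + sqrt(1 - 4*a^2)/2) - 3*sin(4*a)/4


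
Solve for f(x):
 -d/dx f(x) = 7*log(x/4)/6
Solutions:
 f(x) = C1 - 7*x*log(x)/6 + 7*x/6 + 7*x*log(2)/3


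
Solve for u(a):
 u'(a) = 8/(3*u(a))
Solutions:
 u(a) = -sqrt(C1 + 48*a)/3
 u(a) = sqrt(C1 + 48*a)/3


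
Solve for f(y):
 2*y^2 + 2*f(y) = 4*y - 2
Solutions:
 f(y) = -y^2 + 2*y - 1


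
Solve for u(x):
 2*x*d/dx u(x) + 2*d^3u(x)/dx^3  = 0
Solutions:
 u(x) = C1 + Integral(C2*airyai(-x) + C3*airybi(-x), x)


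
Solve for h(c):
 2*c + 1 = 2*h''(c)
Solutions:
 h(c) = C1 + C2*c + c^3/6 + c^2/4


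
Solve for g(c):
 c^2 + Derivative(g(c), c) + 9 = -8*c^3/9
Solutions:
 g(c) = C1 - 2*c^4/9 - c^3/3 - 9*c


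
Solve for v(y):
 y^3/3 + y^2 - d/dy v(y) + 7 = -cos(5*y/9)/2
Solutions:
 v(y) = C1 + y^4/12 + y^3/3 + 7*y + 9*sin(5*y/9)/10


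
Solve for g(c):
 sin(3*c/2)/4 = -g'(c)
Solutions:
 g(c) = C1 + cos(3*c/2)/6


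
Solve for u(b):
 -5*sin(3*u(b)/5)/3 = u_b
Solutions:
 5*b/3 + 5*log(cos(3*u(b)/5) - 1)/6 - 5*log(cos(3*u(b)/5) + 1)/6 = C1


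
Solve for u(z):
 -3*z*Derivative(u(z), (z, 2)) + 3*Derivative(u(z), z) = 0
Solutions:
 u(z) = C1 + C2*z^2


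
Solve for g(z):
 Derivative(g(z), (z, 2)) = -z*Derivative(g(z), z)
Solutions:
 g(z) = C1 + C2*erf(sqrt(2)*z/2)


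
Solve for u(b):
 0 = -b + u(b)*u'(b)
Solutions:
 u(b) = -sqrt(C1 + b^2)
 u(b) = sqrt(C1 + b^2)


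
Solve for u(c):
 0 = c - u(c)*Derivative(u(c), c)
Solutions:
 u(c) = -sqrt(C1 + c^2)
 u(c) = sqrt(C1 + c^2)


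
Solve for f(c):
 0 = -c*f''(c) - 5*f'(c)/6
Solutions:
 f(c) = C1 + C2*c^(1/6)


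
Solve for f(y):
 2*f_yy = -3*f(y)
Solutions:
 f(y) = C1*sin(sqrt(6)*y/2) + C2*cos(sqrt(6)*y/2)


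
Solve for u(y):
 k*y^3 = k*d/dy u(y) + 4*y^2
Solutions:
 u(y) = C1 + y^4/4 - 4*y^3/(3*k)


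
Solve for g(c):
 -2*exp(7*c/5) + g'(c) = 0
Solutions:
 g(c) = C1 + 10*exp(7*c/5)/7


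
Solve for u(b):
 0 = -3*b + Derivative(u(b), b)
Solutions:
 u(b) = C1 + 3*b^2/2


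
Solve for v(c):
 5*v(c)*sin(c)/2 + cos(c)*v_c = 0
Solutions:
 v(c) = C1*cos(c)^(5/2)


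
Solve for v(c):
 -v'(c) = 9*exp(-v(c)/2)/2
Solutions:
 v(c) = 2*log(C1 - 9*c/4)


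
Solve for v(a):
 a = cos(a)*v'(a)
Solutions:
 v(a) = C1 + Integral(a/cos(a), a)


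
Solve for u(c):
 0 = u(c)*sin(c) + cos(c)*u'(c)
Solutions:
 u(c) = C1*cos(c)


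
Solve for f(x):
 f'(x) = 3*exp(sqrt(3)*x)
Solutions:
 f(x) = C1 + sqrt(3)*exp(sqrt(3)*x)


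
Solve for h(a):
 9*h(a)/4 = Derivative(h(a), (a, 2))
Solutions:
 h(a) = C1*exp(-3*a/2) + C2*exp(3*a/2)


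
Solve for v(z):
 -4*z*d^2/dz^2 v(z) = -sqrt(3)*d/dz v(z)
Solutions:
 v(z) = C1 + C2*z^(sqrt(3)/4 + 1)


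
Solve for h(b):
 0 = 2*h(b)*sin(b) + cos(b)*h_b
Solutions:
 h(b) = C1*cos(b)^2


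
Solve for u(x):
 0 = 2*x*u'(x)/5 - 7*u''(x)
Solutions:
 u(x) = C1 + C2*erfi(sqrt(35)*x/35)


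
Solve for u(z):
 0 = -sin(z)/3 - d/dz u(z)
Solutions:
 u(z) = C1 + cos(z)/3


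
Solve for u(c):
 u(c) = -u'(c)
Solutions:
 u(c) = C1*exp(-c)


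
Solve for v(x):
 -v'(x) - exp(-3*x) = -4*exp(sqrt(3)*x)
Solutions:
 v(x) = C1 + 4*sqrt(3)*exp(sqrt(3)*x)/3 + exp(-3*x)/3


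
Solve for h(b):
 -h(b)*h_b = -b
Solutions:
 h(b) = -sqrt(C1 + b^2)
 h(b) = sqrt(C1 + b^2)


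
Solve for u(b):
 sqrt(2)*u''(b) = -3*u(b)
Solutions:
 u(b) = C1*sin(2^(3/4)*sqrt(3)*b/2) + C2*cos(2^(3/4)*sqrt(3)*b/2)


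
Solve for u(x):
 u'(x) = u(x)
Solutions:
 u(x) = C1*exp(x)


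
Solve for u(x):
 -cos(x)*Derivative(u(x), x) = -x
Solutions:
 u(x) = C1 + Integral(x/cos(x), x)


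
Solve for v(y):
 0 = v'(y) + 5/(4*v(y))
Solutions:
 v(y) = -sqrt(C1 - 10*y)/2
 v(y) = sqrt(C1 - 10*y)/2


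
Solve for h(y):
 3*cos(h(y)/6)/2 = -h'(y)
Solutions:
 3*y/2 - 3*log(sin(h(y)/6) - 1) + 3*log(sin(h(y)/6) + 1) = C1


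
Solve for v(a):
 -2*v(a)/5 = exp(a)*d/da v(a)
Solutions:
 v(a) = C1*exp(2*exp(-a)/5)


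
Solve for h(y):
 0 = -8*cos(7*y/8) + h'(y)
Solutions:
 h(y) = C1 + 64*sin(7*y/8)/7


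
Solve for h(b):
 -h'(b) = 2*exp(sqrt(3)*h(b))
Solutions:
 h(b) = sqrt(3)*(2*log(1/(C1 + 2*b)) - log(3))/6


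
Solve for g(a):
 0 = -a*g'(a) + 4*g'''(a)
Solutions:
 g(a) = C1 + Integral(C2*airyai(2^(1/3)*a/2) + C3*airybi(2^(1/3)*a/2), a)


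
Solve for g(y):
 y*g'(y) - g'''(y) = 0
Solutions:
 g(y) = C1 + Integral(C2*airyai(y) + C3*airybi(y), y)


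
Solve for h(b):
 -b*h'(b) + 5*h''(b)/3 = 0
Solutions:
 h(b) = C1 + C2*erfi(sqrt(30)*b/10)


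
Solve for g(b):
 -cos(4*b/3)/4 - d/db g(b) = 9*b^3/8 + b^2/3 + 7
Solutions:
 g(b) = C1 - 9*b^4/32 - b^3/9 - 7*b - 3*sin(4*b/3)/16


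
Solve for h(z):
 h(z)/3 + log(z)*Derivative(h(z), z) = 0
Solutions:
 h(z) = C1*exp(-li(z)/3)


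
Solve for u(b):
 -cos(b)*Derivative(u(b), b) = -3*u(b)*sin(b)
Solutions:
 u(b) = C1/cos(b)^3


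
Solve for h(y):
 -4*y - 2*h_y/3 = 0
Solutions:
 h(y) = C1 - 3*y^2


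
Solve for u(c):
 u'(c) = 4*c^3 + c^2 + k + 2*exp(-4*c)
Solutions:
 u(c) = C1 + c^4 + c^3/3 + c*k - exp(-4*c)/2


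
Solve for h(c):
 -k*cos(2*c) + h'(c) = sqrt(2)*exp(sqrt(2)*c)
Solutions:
 h(c) = C1 + k*sin(2*c)/2 + exp(sqrt(2)*c)


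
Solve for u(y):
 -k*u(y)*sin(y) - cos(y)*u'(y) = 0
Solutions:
 u(y) = C1*exp(k*log(cos(y)))


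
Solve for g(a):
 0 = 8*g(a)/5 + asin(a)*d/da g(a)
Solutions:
 g(a) = C1*exp(-8*Integral(1/asin(a), a)/5)


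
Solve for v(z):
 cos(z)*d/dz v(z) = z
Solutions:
 v(z) = C1 + Integral(z/cos(z), z)


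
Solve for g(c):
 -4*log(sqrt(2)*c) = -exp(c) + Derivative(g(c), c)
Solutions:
 g(c) = C1 - 4*c*log(c) + 2*c*(2 - log(2)) + exp(c)


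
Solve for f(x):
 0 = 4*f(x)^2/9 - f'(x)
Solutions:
 f(x) = -9/(C1 + 4*x)


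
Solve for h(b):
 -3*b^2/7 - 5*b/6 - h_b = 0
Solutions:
 h(b) = C1 - b^3/7 - 5*b^2/12


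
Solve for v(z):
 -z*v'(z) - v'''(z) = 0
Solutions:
 v(z) = C1 + Integral(C2*airyai(-z) + C3*airybi(-z), z)


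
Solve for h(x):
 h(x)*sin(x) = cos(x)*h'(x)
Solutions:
 h(x) = C1/cos(x)


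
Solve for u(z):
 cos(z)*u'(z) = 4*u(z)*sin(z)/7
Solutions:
 u(z) = C1/cos(z)^(4/7)


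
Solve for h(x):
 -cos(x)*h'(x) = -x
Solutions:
 h(x) = C1 + Integral(x/cos(x), x)


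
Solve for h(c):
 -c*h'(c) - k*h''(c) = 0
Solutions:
 h(c) = C1 + C2*sqrt(k)*erf(sqrt(2)*c*sqrt(1/k)/2)


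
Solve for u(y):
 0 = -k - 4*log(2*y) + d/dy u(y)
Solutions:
 u(y) = C1 + k*y + 4*y*log(y) - 4*y + y*log(16)


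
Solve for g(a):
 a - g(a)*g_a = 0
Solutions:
 g(a) = -sqrt(C1 + a^2)
 g(a) = sqrt(C1 + a^2)


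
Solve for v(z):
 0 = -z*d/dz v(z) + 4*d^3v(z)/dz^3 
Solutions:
 v(z) = C1 + Integral(C2*airyai(2^(1/3)*z/2) + C3*airybi(2^(1/3)*z/2), z)


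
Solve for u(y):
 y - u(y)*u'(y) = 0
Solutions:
 u(y) = -sqrt(C1 + y^2)
 u(y) = sqrt(C1 + y^2)


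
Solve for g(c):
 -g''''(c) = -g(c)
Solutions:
 g(c) = C1*exp(-c) + C2*exp(c) + C3*sin(c) + C4*cos(c)


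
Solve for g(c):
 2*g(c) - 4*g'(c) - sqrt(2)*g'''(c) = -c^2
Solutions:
 g(c) = C1*exp(-c*(-4*2^(5/6)*3^(2/3)/(9*sqrt(2) + sqrt(6)*sqrt(27 + 32*sqrt(2)))^(1/3) + 12^(1/3)*(9*sqrt(2) + sqrt(6)*sqrt(27 + 32*sqrt(2)))^(1/3))/12)*sin(3^(1/6)*c*(2^(5/6)/(9*sqrt(2) + sqrt(6)*sqrt(27 + 32*sqrt(2)))^(1/3) + 6^(2/3)*(9*sqrt(2) + sqrt(6)*sqrt(27 + 32*sqrt(2)))^(1/3)/12)) + C2*exp(-c*(-4*2^(5/6)*3^(2/3)/(9*sqrt(2) + sqrt(6)*sqrt(27 + 32*sqrt(2)))^(1/3) + 12^(1/3)*(9*sqrt(2) + sqrt(6)*sqrt(27 + 32*sqrt(2)))^(1/3))/12)*cos(3^(1/6)*c*(2^(5/6)/(9*sqrt(2) + sqrt(6)*sqrt(27 + 32*sqrt(2)))^(1/3) + 6^(2/3)*(9*sqrt(2) + sqrt(6)*sqrt(27 + 32*sqrt(2)))^(1/3)/12)) + C3*exp(c*(-4*2^(5/6)*3^(2/3)/(9*sqrt(2) + sqrt(6)*sqrt(27 + 32*sqrt(2)))^(1/3) + 12^(1/3)*(9*sqrt(2) + sqrt(6)*sqrt(27 + 32*sqrt(2)))^(1/3))/6) - c^2/2 - 2*c - 4


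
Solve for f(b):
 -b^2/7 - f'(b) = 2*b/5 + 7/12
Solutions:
 f(b) = C1 - b^3/21 - b^2/5 - 7*b/12


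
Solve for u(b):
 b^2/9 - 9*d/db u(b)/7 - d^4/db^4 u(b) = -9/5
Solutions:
 u(b) = C1 + C4*exp(-21^(2/3)*b/7) + 7*b^3/243 + 7*b/5 + (C2*sin(3*3^(1/6)*7^(2/3)*b/14) + C3*cos(3*3^(1/6)*7^(2/3)*b/14))*exp(21^(2/3)*b/14)


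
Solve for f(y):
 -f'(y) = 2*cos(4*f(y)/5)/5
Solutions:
 2*y/5 - 5*log(sin(4*f(y)/5) - 1)/8 + 5*log(sin(4*f(y)/5) + 1)/8 = C1


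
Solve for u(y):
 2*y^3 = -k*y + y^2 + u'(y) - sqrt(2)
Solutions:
 u(y) = C1 + k*y^2/2 + y^4/2 - y^3/3 + sqrt(2)*y


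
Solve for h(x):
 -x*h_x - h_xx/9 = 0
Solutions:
 h(x) = C1 + C2*erf(3*sqrt(2)*x/2)


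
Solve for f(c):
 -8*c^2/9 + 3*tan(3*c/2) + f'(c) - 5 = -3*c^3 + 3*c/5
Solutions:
 f(c) = C1 - 3*c^4/4 + 8*c^3/27 + 3*c^2/10 + 5*c + 2*log(cos(3*c/2))


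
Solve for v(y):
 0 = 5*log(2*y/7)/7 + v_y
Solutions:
 v(y) = C1 - 5*y*log(y)/7 - 5*y*log(2)/7 + 5*y/7 + 5*y*log(7)/7


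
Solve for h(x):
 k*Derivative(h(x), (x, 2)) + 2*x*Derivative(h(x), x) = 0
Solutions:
 h(x) = C1 + C2*sqrt(k)*erf(x*sqrt(1/k))


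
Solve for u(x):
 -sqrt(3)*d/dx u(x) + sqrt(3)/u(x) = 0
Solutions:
 u(x) = -sqrt(C1 + 2*x)
 u(x) = sqrt(C1 + 2*x)


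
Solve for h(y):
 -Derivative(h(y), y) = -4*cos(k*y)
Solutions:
 h(y) = C1 + 4*sin(k*y)/k


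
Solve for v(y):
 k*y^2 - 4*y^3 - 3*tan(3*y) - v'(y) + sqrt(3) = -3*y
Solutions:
 v(y) = C1 + k*y^3/3 - y^4 + 3*y^2/2 + sqrt(3)*y + log(cos(3*y))


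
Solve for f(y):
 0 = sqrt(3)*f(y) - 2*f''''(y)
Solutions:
 f(y) = C1*exp(-2^(3/4)*3^(1/8)*y/2) + C2*exp(2^(3/4)*3^(1/8)*y/2) + C3*sin(2^(3/4)*3^(1/8)*y/2) + C4*cos(2^(3/4)*3^(1/8)*y/2)


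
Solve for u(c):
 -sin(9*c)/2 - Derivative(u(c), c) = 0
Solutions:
 u(c) = C1 + cos(9*c)/18


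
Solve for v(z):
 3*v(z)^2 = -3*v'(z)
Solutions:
 v(z) = 1/(C1 + z)


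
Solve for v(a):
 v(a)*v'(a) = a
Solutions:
 v(a) = -sqrt(C1 + a^2)
 v(a) = sqrt(C1 + a^2)


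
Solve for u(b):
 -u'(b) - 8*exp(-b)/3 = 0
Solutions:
 u(b) = C1 + 8*exp(-b)/3


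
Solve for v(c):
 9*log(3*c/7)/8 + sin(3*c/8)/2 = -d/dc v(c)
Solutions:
 v(c) = C1 - 9*c*log(c)/8 - 9*c*log(3)/8 + 9*c/8 + 9*c*log(7)/8 + 4*cos(3*c/8)/3


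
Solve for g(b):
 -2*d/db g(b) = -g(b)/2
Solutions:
 g(b) = C1*exp(b/4)


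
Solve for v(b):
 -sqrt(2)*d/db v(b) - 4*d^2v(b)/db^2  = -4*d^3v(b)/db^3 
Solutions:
 v(b) = C1 + C2*exp(b*(1 - sqrt(1 + sqrt(2)))/2) + C3*exp(b*(1 + sqrt(1 + sqrt(2)))/2)


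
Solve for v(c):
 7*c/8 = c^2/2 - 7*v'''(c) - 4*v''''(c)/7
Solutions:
 v(c) = C1 + C2*c + C3*c^2 + C4*exp(-49*c/4) + c^5/840 - 125*c^4/21952 + 125*c^3/67228


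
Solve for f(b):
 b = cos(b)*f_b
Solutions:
 f(b) = C1 + Integral(b/cos(b), b)


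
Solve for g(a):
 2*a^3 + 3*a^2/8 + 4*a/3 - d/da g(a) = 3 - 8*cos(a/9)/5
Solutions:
 g(a) = C1 + a^4/2 + a^3/8 + 2*a^2/3 - 3*a + 72*sin(a/9)/5


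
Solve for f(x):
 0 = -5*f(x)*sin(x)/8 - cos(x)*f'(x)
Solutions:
 f(x) = C1*cos(x)^(5/8)


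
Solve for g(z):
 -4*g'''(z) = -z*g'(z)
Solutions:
 g(z) = C1 + Integral(C2*airyai(2^(1/3)*z/2) + C3*airybi(2^(1/3)*z/2), z)


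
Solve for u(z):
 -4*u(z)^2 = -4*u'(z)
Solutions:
 u(z) = -1/(C1 + z)


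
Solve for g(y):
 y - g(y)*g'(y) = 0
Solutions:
 g(y) = -sqrt(C1 + y^2)
 g(y) = sqrt(C1 + y^2)


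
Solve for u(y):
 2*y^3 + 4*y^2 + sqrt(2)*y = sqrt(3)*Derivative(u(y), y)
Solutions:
 u(y) = C1 + sqrt(3)*y^4/6 + 4*sqrt(3)*y^3/9 + sqrt(6)*y^2/6


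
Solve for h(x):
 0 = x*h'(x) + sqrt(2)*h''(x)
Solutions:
 h(x) = C1 + C2*erf(2^(1/4)*x/2)


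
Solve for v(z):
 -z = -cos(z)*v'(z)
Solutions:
 v(z) = C1 + Integral(z/cos(z), z)


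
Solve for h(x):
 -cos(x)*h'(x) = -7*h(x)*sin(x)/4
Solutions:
 h(x) = C1/cos(x)^(7/4)


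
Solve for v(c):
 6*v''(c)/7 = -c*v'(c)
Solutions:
 v(c) = C1 + C2*erf(sqrt(21)*c/6)


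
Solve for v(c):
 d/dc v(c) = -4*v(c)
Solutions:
 v(c) = C1*exp(-4*c)


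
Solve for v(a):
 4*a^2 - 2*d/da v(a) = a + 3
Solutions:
 v(a) = C1 + 2*a^3/3 - a^2/4 - 3*a/2


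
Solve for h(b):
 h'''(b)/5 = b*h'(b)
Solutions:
 h(b) = C1 + Integral(C2*airyai(5^(1/3)*b) + C3*airybi(5^(1/3)*b), b)


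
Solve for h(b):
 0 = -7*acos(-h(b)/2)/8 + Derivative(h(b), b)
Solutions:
 Integral(1/acos(-_y/2), (_y, h(b))) = C1 + 7*b/8


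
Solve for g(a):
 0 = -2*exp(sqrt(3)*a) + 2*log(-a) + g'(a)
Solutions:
 g(a) = C1 - 2*a*log(-a) + 2*a + 2*sqrt(3)*exp(sqrt(3)*a)/3


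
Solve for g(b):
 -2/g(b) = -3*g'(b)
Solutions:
 g(b) = -sqrt(C1 + 12*b)/3
 g(b) = sqrt(C1 + 12*b)/3


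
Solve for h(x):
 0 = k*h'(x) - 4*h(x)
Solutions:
 h(x) = C1*exp(4*x/k)


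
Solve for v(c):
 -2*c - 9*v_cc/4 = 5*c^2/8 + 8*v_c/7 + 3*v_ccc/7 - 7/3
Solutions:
 v(c) = C1 + C2*exp(c*(-63 + sqrt(2433))/24) + C3*exp(-c*(sqrt(2433) + 63)/24) - 35*c^3/192 + 413*c^2/2048 + 162967*c/98304


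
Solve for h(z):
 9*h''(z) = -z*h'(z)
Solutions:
 h(z) = C1 + C2*erf(sqrt(2)*z/6)


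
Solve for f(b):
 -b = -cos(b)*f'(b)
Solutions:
 f(b) = C1 + Integral(b/cos(b), b)


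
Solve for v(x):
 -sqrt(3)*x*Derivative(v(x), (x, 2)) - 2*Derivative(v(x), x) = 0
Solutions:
 v(x) = C1 + C2*x^(1 - 2*sqrt(3)/3)


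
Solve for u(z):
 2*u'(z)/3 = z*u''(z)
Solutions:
 u(z) = C1 + C2*z^(5/3)


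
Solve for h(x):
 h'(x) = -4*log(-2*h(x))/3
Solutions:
 3*Integral(1/(log(-_y) + log(2)), (_y, h(x)))/4 = C1 - x


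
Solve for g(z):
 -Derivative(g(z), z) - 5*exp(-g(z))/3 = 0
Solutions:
 g(z) = log(C1 - 5*z/3)


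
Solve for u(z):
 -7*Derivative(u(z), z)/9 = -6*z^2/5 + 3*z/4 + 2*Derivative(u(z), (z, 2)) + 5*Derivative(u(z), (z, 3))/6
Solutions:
 u(z) = C1 + C2*exp(z*(-18 + sqrt(114))/15) + C3*exp(-z*(sqrt(114) + 18)/15) + 18*z^3/35 - 8721*z^2/1960 + 67149*z/3430


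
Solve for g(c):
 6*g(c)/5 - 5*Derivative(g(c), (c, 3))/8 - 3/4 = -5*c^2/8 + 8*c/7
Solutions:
 g(c) = C3*exp(2*30^(1/3)*c/5) - 25*c^2/48 + 20*c/21 + (C1*sin(10^(1/3)*3^(5/6)*c/5) + C2*cos(10^(1/3)*3^(5/6)*c/5))*exp(-30^(1/3)*c/5) + 5/8


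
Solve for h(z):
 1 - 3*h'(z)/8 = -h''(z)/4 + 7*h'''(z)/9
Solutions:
 h(z) = C1 + 8*z/3 + (C2*sin(3*sqrt(159)*z/56) + C3*cos(3*sqrt(159)*z/56))*exp(9*z/56)


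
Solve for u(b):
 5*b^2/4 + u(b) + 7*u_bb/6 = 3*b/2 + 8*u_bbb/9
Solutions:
 u(b) = C1*exp(b*(-(48*sqrt(2990) + 2647)^(1/3) - 49/(48*sqrt(2990) + 2647)^(1/3) + 14)/32)*sin(sqrt(3)*b*(-(48*sqrt(2990) + 2647)^(1/3) + 49/(48*sqrt(2990) + 2647)^(1/3))/32) + C2*exp(b*(-(48*sqrt(2990) + 2647)^(1/3) - 49/(48*sqrt(2990) + 2647)^(1/3) + 14)/32)*cos(sqrt(3)*b*(-(48*sqrt(2990) + 2647)^(1/3) + 49/(48*sqrt(2990) + 2647)^(1/3))/32) + C3*exp(b*(49/(48*sqrt(2990) + 2647)^(1/3) + 7 + (48*sqrt(2990) + 2647)^(1/3))/16) - 5*b^2/4 + 3*b/2 + 35/12


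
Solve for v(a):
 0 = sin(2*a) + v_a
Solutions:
 v(a) = C1 + cos(2*a)/2


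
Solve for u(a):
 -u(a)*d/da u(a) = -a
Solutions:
 u(a) = -sqrt(C1 + a^2)
 u(a) = sqrt(C1 + a^2)


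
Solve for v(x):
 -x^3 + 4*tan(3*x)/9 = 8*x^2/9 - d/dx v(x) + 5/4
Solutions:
 v(x) = C1 + x^4/4 + 8*x^3/27 + 5*x/4 + 4*log(cos(3*x))/27


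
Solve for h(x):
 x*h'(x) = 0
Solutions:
 h(x) = C1


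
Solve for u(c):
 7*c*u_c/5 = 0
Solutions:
 u(c) = C1


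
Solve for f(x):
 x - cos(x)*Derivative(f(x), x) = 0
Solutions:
 f(x) = C1 + Integral(x/cos(x), x)


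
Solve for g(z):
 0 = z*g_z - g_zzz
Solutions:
 g(z) = C1 + Integral(C2*airyai(z) + C3*airybi(z), z)


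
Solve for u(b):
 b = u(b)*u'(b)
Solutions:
 u(b) = -sqrt(C1 + b^2)
 u(b) = sqrt(C1 + b^2)


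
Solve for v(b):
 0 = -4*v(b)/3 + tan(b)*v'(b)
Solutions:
 v(b) = C1*sin(b)^(4/3)


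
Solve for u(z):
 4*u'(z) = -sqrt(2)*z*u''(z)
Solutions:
 u(z) = C1 + C2*z^(1 - 2*sqrt(2))


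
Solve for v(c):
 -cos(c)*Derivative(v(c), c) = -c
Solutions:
 v(c) = C1 + Integral(c/cos(c), c)


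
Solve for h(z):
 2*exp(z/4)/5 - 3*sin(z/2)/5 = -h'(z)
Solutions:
 h(z) = C1 - 8*exp(z/4)/5 - 6*cos(z/2)/5


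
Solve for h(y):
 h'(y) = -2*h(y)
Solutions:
 h(y) = C1*exp(-2*y)


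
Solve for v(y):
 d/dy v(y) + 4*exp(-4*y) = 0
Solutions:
 v(y) = C1 + exp(-4*y)


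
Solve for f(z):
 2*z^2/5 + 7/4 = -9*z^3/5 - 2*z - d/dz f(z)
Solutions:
 f(z) = C1 - 9*z^4/20 - 2*z^3/15 - z^2 - 7*z/4


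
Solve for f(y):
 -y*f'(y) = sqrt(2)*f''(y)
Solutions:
 f(y) = C1 + C2*erf(2^(1/4)*y/2)


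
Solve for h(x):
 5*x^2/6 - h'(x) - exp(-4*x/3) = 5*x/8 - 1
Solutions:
 h(x) = C1 + 5*x^3/18 - 5*x^2/16 + x + 3*exp(-4*x/3)/4


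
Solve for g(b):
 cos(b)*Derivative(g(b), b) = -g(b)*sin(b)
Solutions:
 g(b) = C1*cos(b)


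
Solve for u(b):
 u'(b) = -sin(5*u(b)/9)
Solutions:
 b + 9*log(cos(5*u(b)/9) - 1)/10 - 9*log(cos(5*u(b)/9) + 1)/10 = C1


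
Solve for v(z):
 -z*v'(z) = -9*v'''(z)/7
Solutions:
 v(z) = C1 + Integral(C2*airyai(21^(1/3)*z/3) + C3*airybi(21^(1/3)*z/3), z)


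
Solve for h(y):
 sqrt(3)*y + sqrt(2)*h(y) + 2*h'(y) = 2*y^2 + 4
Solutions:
 h(y) = C1*exp(-sqrt(2)*y/2) + sqrt(2)*y^2 - 4*y - sqrt(6)*y/2 + sqrt(3) + 6*sqrt(2)


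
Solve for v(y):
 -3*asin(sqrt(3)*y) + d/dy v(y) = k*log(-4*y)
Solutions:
 v(y) = C1 + k*y*(log(-y) - 1) + 2*k*y*log(2) + 3*y*asin(sqrt(3)*y) + sqrt(3)*sqrt(1 - 3*y^2)


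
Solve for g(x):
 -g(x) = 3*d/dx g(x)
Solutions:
 g(x) = C1*exp(-x/3)


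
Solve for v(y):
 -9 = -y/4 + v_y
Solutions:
 v(y) = C1 + y^2/8 - 9*y


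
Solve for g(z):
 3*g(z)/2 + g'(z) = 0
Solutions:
 g(z) = C1*exp(-3*z/2)


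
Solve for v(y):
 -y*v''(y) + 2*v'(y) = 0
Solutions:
 v(y) = C1 + C2*y^3


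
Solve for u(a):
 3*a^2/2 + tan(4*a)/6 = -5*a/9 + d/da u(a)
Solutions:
 u(a) = C1 + a^3/2 + 5*a^2/18 - log(cos(4*a))/24


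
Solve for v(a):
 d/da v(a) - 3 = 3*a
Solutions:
 v(a) = C1 + 3*a^2/2 + 3*a


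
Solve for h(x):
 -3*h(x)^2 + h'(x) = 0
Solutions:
 h(x) = -1/(C1 + 3*x)


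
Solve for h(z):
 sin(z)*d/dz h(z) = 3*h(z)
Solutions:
 h(z) = C1*(cos(z) - 1)^(3/2)/(cos(z) + 1)^(3/2)


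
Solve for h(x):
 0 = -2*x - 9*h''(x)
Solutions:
 h(x) = C1 + C2*x - x^3/27


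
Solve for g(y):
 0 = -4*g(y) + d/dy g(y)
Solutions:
 g(y) = C1*exp(4*y)


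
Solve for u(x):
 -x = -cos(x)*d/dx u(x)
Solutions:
 u(x) = C1 + Integral(x/cos(x), x)


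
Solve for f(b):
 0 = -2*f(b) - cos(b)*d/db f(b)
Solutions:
 f(b) = C1*(sin(b) - 1)/(sin(b) + 1)


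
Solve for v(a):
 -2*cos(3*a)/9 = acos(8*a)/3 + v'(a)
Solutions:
 v(a) = C1 - a*acos(8*a)/3 + sqrt(1 - 64*a^2)/24 - 2*sin(3*a)/27


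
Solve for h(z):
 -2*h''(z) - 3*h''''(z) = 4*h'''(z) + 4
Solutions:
 h(z) = C1 + C2*z - z^2 + (C3*sin(sqrt(2)*z/3) + C4*cos(sqrt(2)*z/3))*exp(-2*z/3)


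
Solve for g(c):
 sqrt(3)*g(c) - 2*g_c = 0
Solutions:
 g(c) = C1*exp(sqrt(3)*c/2)


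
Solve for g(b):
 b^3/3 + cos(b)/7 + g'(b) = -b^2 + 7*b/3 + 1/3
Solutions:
 g(b) = C1 - b^4/12 - b^3/3 + 7*b^2/6 + b/3 - sin(b)/7


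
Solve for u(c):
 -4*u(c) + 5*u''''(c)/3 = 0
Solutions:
 u(c) = C1*exp(-sqrt(2)*3^(1/4)*5^(3/4)*c/5) + C2*exp(sqrt(2)*3^(1/4)*5^(3/4)*c/5) + C3*sin(sqrt(2)*3^(1/4)*5^(3/4)*c/5) + C4*cos(sqrt(2)*3^(1/4)*5^(3/4)*c/5)
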